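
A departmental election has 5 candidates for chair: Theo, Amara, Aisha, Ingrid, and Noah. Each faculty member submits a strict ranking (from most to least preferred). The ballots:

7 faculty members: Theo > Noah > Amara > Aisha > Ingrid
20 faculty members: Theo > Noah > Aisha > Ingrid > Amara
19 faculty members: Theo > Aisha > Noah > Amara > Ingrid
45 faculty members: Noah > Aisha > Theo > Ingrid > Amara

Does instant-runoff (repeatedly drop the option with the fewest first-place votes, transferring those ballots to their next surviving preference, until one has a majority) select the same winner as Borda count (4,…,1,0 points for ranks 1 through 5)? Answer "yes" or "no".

Instant-runoff — R1 Theo 46, Amara 0, Aisha 0, Ingrid 0, Noah 45 (Theo winner). Winner: Theo.
Borda — scores: Theo 274, Amara 33, Aisha 239, Ingrid 65, Noah 299. Winner: Noah.
The two methods disagree.

no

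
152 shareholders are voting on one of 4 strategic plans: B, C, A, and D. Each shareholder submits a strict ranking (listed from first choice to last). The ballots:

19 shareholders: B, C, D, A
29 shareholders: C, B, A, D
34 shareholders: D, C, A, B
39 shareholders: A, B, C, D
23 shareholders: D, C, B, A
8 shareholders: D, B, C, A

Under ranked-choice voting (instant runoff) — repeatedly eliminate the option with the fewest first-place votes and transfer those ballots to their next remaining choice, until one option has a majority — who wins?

C

Round 1: B 19, C 29, A 39, D 65. Eliminate B.
Round 2: C 48, A 39, D 65. Eliminate A.
Round 3: C 87, D 65. C has a majority.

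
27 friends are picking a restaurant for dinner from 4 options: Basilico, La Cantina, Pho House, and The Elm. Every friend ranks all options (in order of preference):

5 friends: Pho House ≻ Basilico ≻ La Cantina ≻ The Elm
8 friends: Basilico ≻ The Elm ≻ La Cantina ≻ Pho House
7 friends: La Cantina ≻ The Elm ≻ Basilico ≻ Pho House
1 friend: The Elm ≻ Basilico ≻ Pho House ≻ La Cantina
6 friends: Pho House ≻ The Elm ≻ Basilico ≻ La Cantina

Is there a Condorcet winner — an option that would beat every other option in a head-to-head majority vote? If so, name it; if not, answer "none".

The Elm vs Basilico: 14–13 for The Elm.
The Elm vs La Cantina: 15–12 for The Elm.
The Elm vs Pho House: 16–11 for The Elm.
The Elm beats every other option head-to-head.

The Elm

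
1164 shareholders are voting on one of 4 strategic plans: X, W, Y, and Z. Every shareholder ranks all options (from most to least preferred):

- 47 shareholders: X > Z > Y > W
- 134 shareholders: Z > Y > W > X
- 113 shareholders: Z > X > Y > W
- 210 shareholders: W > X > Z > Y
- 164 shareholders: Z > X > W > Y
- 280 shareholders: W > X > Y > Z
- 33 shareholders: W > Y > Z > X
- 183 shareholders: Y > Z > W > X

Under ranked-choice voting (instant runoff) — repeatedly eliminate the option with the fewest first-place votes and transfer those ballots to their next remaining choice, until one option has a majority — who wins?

Z

Round 1: X 47, W 523, Y 183, Z 411. Eliminate X.
Round 2: W 523, Y 183, Z 458. Eliminate Y.
Round 3: W 523, Z 641. Z has a majority.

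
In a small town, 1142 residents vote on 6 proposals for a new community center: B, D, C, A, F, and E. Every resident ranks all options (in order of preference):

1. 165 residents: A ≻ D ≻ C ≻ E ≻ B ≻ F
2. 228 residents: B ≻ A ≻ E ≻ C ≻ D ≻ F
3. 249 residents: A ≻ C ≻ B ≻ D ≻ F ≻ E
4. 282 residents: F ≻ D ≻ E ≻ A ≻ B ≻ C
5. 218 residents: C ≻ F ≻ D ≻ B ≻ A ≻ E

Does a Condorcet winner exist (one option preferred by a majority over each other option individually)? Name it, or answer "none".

A vs B: 696–446 for A.
A vs D: 642–500 for A.
A vs C: 924–218 for A.
A vs F: 642–500 for A.
A vs E: 860–282 for A.
A beats every other option head-to-head.

A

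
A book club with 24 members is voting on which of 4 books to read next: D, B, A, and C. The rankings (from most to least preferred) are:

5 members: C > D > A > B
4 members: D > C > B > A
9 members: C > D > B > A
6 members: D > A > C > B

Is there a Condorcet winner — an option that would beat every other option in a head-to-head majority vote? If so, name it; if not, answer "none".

C

C vs D: 14–10 for C.
C vs B: 24–0 for C.
C vs A: 18–6 for C.
C beats every other option head-to-head.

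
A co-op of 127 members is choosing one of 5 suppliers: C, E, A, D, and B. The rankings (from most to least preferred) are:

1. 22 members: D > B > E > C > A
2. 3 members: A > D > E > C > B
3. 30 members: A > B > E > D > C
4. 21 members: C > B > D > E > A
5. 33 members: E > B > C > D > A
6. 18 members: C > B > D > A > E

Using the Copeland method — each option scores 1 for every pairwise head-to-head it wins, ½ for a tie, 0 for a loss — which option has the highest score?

B

C: beats A and D; loses to E and B → score 2.
E: beats C and A; loses to D and B → score 2.
A: loses to C, E, D, and B → score 0.
D: beats E and A; loses to C and B → score 2.
B: beats C, E, A, and D → score 4.
B has the best pairwise record.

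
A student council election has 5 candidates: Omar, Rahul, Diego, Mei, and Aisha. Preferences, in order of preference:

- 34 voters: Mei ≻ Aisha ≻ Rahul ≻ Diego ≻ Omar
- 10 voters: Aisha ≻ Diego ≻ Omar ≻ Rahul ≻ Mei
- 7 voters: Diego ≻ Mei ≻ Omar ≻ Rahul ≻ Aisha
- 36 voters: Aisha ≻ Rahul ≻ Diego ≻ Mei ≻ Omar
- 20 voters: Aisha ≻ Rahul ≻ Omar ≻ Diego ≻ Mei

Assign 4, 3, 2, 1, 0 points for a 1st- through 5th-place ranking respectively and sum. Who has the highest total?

Aisha

Omar: 34·0 + 10·2 + 7·2 + 36·0 + 20·2 = 74
Rahul: 34·2 + 10·1 + 7·1 + 36·3 + 20·3 = 253
Diego: 34·1 + 10·3 + 7·4 + 36·2 + 20·1 = 184
Mei: 34·4 + 10·0 + 7·3 + 36·1 + 20·0 = 193
Aisha: 34·3 + 10·4 + 7·0 + 36·4 + 20·4 = 366
Aisha has the highest Borda score (366).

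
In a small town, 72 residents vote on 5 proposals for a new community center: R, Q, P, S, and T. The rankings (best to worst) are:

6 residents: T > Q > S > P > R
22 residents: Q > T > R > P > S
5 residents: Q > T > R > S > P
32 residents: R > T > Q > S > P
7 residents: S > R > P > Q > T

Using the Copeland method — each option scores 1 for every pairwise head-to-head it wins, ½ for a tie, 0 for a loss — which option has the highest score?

R: beats Q, P, S, and T → score 4.
Q: beats P and S; loses to R and T → score 2.
P: loses to R, Q, S, and T → score 0.
S: beats P; loses to R, Q, and T → score 1.
T: beats Q, P, and S; loses to R → score 3.
R has the best pairwise record.

R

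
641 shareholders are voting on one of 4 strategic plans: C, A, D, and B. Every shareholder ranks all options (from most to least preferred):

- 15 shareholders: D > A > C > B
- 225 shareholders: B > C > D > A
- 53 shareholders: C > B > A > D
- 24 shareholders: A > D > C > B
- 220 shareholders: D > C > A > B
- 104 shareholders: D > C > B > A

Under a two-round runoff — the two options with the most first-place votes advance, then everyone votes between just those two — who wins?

D

Round 1 first-place votes: C 53, A 24, D 339, B 225.
D and B advance.
Runoff: D is preferred to B by 363 voters; B by 278.
D wins the runoff.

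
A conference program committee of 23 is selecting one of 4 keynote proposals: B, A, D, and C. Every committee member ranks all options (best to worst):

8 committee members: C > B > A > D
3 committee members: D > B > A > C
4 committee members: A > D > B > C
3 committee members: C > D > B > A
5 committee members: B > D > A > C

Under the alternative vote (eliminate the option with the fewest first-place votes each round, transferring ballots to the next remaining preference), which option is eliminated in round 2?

Round 1: B 5, A 4, D 3, C 11. Eliminate D.
Round 2: B 8, A 4, C 11. Eliminate A.

A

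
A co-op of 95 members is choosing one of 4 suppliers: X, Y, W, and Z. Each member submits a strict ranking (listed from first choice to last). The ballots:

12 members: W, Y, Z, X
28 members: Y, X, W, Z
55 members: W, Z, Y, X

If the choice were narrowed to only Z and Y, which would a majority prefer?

Voters preferring Z to Y: 55; preferring Y to Z: 40.
Z wins the head-to-head.

Z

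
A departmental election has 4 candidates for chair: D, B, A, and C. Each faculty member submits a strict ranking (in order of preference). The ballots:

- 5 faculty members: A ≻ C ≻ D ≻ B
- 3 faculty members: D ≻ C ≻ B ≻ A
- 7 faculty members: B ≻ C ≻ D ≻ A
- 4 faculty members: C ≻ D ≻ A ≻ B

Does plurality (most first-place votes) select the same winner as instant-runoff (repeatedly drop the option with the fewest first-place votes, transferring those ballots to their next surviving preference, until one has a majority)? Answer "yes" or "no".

Plurality — first-place votes: D 3, B 7, A 5, C 4. Winner: B.
Instant-runoff — R1 D 3, B 7, A 5, C 4 (D out); R2 B 7, A 5, C 7 (A out); R3 B 7, C 12 (C winner). Winner: C.
The two methods disagree.

no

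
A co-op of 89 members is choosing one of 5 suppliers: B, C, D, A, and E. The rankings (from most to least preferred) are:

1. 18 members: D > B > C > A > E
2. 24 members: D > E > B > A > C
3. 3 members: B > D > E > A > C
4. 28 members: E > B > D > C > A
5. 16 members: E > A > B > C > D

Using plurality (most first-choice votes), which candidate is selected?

E

First-place votes: B 3, C 0, D 42, A 0, E 44.
E has the most first-place votes.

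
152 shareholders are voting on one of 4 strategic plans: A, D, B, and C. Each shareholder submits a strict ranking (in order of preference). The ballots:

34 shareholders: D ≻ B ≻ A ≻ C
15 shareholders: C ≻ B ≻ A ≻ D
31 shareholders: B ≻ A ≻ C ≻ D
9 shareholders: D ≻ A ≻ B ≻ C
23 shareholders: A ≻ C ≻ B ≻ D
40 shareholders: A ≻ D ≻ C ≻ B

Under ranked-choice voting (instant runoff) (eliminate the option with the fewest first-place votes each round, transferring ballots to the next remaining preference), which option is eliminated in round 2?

D

Round 1: A 63, D 43, B 31, C 15. Eliminate C.
Round 2: A 63, D 43, B 46. Eliminate D.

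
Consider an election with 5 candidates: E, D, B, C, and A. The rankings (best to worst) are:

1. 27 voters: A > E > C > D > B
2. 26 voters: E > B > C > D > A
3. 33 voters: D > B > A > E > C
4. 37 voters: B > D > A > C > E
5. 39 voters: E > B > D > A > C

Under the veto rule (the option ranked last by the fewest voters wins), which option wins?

D

Last-place votes: E 37, D 0, B 27, C 72, A 26.
D is ranked last by the fewest voters, so D wins.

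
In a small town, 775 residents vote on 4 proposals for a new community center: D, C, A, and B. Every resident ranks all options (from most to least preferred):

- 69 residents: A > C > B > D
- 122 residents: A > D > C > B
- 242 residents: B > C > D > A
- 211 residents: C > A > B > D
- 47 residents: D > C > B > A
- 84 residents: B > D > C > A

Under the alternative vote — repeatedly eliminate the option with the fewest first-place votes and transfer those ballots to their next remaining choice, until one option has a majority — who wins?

Round 1: D 47, C 211, A 191, B 326. Eliminate D.
Round 2: C 258, A 191, B 326. Eliminate A.
Round 3: C 449, B 326. C has a majority.

C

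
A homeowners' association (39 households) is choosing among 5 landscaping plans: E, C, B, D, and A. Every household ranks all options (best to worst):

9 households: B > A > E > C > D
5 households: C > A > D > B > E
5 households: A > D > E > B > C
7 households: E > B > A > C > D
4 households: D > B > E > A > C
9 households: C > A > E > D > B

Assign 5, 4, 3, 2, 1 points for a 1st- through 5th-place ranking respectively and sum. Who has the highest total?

A

E: 9·3 + 5·1 + 5·3 + 7·5 + 4·3 + 9·3 = 121
C: 9·2 + 5·5 + 5·1 + 7·2 + 4·1 + 9·5 = 111
B: 9·5 + 5·2 + 5·2 + 7·4 + 4·4 + 9·1 = 118
D: 9·1 + 5·3 + 5·4 + 7·1 + 4·5 + 9·2 = 89
A: 9·4 + 5·4 + 5·5 + 7·3 + 4·2 + 9·4 = 146
A has the highest Borda score (146).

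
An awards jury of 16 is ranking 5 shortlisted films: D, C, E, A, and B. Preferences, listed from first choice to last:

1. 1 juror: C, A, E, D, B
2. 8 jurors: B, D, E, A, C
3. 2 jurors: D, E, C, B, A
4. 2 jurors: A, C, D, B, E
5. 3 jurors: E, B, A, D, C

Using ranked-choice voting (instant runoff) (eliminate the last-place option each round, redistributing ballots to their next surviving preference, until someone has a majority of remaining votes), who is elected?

B

Round 1: D 2, C 1, E 3, A 2, B 8. Eliminate C.
Round 2: D 2, E 3, A 3, B 8. Eliminate D.
Round 3: E 5, A 3, B 8. Eliminate A.
Round 4: E 6, B 10. B has a majority.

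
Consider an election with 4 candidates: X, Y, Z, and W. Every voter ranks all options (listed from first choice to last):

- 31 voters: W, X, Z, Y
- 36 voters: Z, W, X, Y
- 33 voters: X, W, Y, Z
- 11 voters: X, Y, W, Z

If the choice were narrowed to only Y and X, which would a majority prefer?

Voters preferring Y to X: 0; preferring X to Y: 111.
X wins the head-to-head.

X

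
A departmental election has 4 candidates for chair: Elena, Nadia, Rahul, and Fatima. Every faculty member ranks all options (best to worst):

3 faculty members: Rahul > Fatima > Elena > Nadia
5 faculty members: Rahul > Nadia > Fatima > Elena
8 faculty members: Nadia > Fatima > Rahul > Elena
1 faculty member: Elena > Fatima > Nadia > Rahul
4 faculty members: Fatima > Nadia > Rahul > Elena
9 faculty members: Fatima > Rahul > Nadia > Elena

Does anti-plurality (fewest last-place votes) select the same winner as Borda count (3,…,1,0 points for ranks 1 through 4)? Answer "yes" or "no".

yes

Anti-plurality — last-place votes: Elena 26, Nadia 3, Rahul 1, Fatima 0. Winner: Fatima.
Borda — scores: Elena 6, Nadia 52, Rahul 54, Fatima 68. Winner: Fatima.
The two methods agree.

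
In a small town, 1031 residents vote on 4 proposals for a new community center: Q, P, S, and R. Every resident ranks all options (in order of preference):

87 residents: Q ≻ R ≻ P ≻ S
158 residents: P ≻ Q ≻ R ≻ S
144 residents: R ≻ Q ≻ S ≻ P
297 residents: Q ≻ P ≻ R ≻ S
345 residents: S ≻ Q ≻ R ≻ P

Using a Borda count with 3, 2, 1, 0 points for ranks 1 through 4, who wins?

Q

Q: 87·3 + 158·2 + 144·2 + 297·3 + 345·2 = 2446
P: 87·1 + 158·3 + 144·0 + 297·2 + 345·0 = 1155
S: 87·0 + 158·0 + 144·1 + 297·0 + 345·3 = 1179
R: 87·2 + 158·1 + 144·3 + 297·1 + 345·1 = 1406
Q has the highest Borda score (2446).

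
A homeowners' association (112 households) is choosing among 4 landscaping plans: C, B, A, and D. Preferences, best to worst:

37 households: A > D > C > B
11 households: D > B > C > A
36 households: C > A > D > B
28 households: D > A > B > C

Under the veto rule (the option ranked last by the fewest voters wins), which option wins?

D

Last-place votes: C 28, B 73, A 11, D 0.
D is ranked last by the fewest voters, so D wins.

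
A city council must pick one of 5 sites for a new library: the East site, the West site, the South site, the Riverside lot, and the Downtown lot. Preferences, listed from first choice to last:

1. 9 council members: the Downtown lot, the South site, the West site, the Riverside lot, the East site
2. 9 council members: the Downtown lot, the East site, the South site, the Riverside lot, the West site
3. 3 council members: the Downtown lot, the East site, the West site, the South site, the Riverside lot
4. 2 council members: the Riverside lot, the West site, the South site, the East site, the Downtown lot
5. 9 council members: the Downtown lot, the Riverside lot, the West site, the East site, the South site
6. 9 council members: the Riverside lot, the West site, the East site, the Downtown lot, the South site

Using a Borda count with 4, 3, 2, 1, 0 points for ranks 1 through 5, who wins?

the East site: 9·0 + 9·3 + 3·3 + 2·1 + 9·1 + 9·2 = 65
the West site: 9·2 + 9·0 + 3·2 + 2·3 + 9·2 + 9·3 = 75
the South site: 9·3 + 9·2 + 3·1 + 2·2 + 9·0 + 9·0 = 52
the Riverside lot: 9·1 + 9·1 + 3·0 + 2·4 + 9·3 + 9·4 = 89
the Downtown lot: 9·4 + 9·4 + 3·4 + 2·0 + 9·4 + 9·1 = 129
the Downtown lot has the highest Borda score (129).

the Downtown lot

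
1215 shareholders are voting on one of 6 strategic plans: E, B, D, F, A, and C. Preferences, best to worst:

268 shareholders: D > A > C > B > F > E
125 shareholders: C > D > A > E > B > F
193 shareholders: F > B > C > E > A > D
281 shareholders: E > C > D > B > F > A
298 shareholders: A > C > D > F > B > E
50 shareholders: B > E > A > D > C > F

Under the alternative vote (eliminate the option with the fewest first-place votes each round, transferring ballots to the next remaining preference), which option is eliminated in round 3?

Round 1: E 281, B 50, D 268, F 193, A 298, C 125. Eliminate B.
Round 2: E 331, D 268, F 193, A 298, C 125. Eliminate C.
Round 3: E 331, D 393, F 193, A 298. Eliminate F.

F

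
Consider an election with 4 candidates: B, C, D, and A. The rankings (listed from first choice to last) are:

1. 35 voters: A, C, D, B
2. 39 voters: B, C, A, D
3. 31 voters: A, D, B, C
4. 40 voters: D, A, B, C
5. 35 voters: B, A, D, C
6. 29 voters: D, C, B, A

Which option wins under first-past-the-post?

B

First-place votes: B 74, C 0, D 69, A 66.
B has the most first-place votes.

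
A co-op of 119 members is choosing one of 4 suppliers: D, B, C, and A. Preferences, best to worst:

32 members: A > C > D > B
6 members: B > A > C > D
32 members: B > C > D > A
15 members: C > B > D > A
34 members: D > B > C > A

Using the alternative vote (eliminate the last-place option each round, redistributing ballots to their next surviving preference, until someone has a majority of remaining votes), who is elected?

Round 1: D 34, B 38, C 15, A 32. Eliminate C.
Round 2: D 34, B 53, A 32. Eliminate A.
Round 3: D 66, B 53. D has a majority.

D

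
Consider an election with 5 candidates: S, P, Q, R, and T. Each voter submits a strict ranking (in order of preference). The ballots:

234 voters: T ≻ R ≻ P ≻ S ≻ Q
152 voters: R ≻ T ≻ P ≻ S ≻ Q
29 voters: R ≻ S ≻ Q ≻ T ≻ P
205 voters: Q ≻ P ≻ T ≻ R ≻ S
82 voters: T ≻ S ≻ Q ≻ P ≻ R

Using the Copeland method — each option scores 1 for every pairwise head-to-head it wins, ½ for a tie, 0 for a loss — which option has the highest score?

T

S: beats Q; loses to P, R, and T → score 1.
P: beats S and Q; loses to R and T → score 2.
Q: loses to S, P, R, and T → score 0.
R: beats S, P, and Q; loses to T → score 3.
T: beats S, P, Q, and R → score 4.
T has the best pairwise record.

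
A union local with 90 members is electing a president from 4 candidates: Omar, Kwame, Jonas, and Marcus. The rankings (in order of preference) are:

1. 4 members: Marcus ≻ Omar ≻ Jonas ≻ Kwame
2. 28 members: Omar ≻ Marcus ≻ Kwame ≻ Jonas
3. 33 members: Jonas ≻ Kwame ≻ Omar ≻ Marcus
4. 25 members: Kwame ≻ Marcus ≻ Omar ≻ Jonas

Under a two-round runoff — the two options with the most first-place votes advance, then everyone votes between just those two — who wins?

Round 1 first-place votes: Omar 28, Kwame 25, Jonas 33, Marcus 4.
Jonas and Omar advance.
Runoff: Jonas is preferred to Omar by 33 voters; Omar by 57.
Omar wins the runoff.

Omar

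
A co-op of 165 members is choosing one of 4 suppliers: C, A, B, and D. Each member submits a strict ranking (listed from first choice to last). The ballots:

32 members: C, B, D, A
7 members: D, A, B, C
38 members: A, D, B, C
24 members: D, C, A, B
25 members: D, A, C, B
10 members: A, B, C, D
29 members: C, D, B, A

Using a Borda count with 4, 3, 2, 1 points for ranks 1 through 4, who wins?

C: 32·4 + 7·1 + 38·1 + 24·3 + 25·2 + 10·2 + 29·4 = 431
A: 32·1 + 7·3 + 38·4 + 24·2 + 25·3 + 10·4 + 29·1 = 397
B: 32·3 + 7·2 + 38·2 + 24·1 + 25·1 + 10·3 + 29·2 = 323
D: 32·2 + 7·4 + 38·3 + 24·4 + 25·4 + 10·1 + 29·3 = 499
D has the highest Borda score (499).

D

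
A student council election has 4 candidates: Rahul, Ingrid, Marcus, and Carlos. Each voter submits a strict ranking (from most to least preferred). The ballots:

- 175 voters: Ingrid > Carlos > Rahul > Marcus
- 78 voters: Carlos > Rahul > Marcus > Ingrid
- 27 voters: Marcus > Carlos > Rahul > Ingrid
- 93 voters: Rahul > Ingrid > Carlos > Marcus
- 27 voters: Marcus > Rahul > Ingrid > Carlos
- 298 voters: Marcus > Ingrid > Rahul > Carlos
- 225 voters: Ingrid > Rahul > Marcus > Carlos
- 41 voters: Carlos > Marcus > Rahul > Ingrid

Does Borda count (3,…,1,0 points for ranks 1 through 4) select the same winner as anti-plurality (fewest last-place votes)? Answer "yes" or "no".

no

Borda — scores: Rahul 1480, Ingrid 2009, Marcus 1441, Carlos 854. Winner: Ingrid.
Anti-plurality — last-place votes: Rahul 0, Ingrid 146, Marcus 268, Carlos 550. Winner: Rahul.
The two methods disagree.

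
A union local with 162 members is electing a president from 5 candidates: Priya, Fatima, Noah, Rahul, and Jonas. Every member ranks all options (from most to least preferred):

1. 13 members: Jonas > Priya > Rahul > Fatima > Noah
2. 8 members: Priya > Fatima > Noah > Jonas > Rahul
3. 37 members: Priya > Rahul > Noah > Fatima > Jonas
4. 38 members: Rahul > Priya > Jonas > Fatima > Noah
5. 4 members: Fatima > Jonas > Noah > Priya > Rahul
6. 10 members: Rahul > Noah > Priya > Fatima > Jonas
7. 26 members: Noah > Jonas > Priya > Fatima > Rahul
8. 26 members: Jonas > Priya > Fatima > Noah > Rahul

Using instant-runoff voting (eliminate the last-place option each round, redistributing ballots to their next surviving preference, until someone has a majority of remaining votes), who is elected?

Round 1: Priya 45, Fatima 4, Noah 26, Rahul 48, Jonas 39. Eliminate Fatima.
Round 2: Priya 45, Noah 26, Rahul 48, Jonas 43. Eliminate Noah.
Round 3: Priya 45, Rahul 48, Jonas 69. Eliminate Priya.
Round 4: Rahul 85, Jonas 77. Rahul has a majority.

Rahul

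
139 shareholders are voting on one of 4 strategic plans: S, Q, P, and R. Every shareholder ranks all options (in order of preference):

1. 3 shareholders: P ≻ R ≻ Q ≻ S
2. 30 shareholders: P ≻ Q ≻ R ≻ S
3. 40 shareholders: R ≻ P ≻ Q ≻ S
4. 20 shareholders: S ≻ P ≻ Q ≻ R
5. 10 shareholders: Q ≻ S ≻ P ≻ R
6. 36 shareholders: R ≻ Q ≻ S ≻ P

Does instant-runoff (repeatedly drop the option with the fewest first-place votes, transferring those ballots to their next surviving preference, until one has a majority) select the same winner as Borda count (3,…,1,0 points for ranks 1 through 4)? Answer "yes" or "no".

yes

Instant-runoff — R1 S 20, Q 10, P 33, R 76 (R winner). Winner: R.
Borda — scores: S 116, Q 225, P 229, R 264. Winner: R.
The two methods agree.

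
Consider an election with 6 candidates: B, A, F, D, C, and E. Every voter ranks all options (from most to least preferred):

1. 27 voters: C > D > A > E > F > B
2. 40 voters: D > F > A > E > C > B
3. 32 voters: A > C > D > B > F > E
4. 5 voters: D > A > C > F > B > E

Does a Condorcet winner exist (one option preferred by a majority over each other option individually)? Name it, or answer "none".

Checking pairwise contests:
A beats B 104–0.
D beats A 72–32.
A beats F 64–40.
C beats D 59–45.
A beats C 77–27.
A beats E 104–0.
Every option loses at least one head-to-head, so there is no Condorcet winner.

none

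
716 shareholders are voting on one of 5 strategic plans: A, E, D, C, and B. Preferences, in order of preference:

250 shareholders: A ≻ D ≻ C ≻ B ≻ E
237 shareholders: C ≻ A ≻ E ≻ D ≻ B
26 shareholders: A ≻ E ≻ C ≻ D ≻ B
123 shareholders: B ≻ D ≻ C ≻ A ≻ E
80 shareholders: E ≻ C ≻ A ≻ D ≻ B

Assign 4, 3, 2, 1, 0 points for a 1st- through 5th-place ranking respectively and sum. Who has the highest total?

A

A: 250·4 + 237·3 + 26·4 + 123·1 + 80·2 = 2098
E: 250·0 + 237·2 + 26·3 + 123·0 + 80·4 = 872
D: 250·3 + 237·1 + 26·1 + 123·3 + 80·1 = 1462
C: 250·2 + 237·4 + 26·2 + 123·2 + 80·3 = 1986
B: 250·1 + 237·0 + 26·0 + 123·4 + 80·0 = 742
A has the highest Borda score (2098).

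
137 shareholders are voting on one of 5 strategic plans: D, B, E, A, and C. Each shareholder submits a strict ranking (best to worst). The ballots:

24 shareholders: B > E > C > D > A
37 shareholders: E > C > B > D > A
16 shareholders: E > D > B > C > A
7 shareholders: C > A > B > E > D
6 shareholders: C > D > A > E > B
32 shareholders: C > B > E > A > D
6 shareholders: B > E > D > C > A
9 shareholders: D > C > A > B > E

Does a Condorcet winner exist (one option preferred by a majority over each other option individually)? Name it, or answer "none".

Checking pairwise contests:
B beats D 106–31.
C beats B 91–46.
B beats E 78–59.
D beats A 98–39.
E beats C 83–54.
Every option loses at least one head-to-head, so there is no Condorcet winner.

none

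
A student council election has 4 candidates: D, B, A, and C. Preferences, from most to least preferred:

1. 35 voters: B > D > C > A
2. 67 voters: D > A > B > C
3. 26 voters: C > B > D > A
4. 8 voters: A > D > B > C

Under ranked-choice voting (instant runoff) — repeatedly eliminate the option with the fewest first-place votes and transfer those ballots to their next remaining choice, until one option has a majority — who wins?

Round 1: D 67, B 35, A 8, C 26. Eliminate A.
Round 2: D 75, B 35, C 26. D has a majority.

D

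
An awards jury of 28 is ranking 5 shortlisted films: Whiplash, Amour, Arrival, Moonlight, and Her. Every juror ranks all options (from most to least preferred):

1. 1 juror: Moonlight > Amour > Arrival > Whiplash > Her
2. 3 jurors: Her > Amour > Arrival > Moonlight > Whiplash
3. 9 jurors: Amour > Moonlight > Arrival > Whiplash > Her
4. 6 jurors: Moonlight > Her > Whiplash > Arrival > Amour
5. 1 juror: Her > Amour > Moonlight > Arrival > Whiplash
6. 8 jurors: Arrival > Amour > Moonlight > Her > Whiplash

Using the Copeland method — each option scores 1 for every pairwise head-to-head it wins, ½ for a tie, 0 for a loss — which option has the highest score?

Amour

Whiplash: loses to Amour, Arrival, Moonlight, and Her → score 0.
Amour: beats Whiplash, Moonlight, and Her; ties Arrival → score 3.5.
Arrival: beats Whiplash and Her; ties Amour; loses to Moonlight → score 2.5.
Moonlight: beats Whiplash, Arrival, and Her; loses to Amour → score 3.
Her: beats Whiplash; loses to Amour, Arrival, and Moonlight → score 1.
Amour has the best pairwise record.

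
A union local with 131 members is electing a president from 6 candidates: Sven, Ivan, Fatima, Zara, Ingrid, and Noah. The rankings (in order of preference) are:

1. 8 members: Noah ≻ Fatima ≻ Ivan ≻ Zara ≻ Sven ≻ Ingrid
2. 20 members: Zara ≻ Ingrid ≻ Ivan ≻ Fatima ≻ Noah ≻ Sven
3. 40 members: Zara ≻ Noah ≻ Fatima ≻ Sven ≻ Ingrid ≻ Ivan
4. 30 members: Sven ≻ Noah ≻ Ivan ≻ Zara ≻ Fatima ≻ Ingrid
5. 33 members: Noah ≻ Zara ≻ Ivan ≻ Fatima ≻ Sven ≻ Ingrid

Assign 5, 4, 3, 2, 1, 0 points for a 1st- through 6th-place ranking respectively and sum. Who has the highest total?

Sven: 8·1 + 20·0 + 40·2 + 30·5 + 33·1 = 271
Ivan: 8·3 + 20·3 + 40·0 + 30·3 + 33·3 = 273
Fatima: 8·4 + 20·2 + 40·3 + 30·1 + 33·2 = 288
Zara: 8·2 + 20·5 + 40·5 + 30·2 + 33·4 = 508
Ingrid: 8·0 + 20·4 + 40·1 + 30·0 + 33·0 = 120
Noah: 8·5 + 20·1 + 40·4 + 30·4 + 33·5 = 505
Zara has the highest Borda score (508).

Zara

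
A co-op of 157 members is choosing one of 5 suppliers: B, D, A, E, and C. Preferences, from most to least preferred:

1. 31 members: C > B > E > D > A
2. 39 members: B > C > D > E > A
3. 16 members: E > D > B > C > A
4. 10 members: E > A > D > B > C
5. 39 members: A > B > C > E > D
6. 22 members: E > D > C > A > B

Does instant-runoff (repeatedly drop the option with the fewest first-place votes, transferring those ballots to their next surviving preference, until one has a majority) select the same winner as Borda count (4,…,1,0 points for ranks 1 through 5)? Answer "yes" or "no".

yes

Instant-runoff — R1 B 39, D 0, A 39, E 48, C 31 (D out); R2 B 39, A 39, E 48, C 31 (C out); R3 B 70, A 39, E 48 (A out); R4 B 109, E 48 (B winner). Winner: B.
Borda — scores: B 408, D 243, A 208, E 332, C 379. Winner: B.
The two methods agree.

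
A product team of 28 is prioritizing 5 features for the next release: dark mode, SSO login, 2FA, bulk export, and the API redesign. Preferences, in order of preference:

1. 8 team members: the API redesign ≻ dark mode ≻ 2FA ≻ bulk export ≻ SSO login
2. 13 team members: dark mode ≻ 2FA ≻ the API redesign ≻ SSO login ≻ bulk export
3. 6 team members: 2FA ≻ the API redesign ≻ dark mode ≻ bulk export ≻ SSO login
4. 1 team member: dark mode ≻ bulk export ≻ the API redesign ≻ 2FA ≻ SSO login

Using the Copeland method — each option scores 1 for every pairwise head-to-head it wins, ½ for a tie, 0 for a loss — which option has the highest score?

dark mode: beats SSO login, 2FA, and bulk export; ties the API redesign → score 3.5.
SSO login: loses to dark mode, 2FA, bulk export, and the API redesign → score 0.
2FA: beats SSO login, bulk export, and the API redesign; loses to dark mode → score 3.
bulk export: beats SSO login; loses to dark mode, 2FA, and the API redesign → score 1.
the API redesign: beats SSO login and bulk export; ties dark mode; loses to 2FA → score 2.5.
dark mode has the best pairwise record.

dark mode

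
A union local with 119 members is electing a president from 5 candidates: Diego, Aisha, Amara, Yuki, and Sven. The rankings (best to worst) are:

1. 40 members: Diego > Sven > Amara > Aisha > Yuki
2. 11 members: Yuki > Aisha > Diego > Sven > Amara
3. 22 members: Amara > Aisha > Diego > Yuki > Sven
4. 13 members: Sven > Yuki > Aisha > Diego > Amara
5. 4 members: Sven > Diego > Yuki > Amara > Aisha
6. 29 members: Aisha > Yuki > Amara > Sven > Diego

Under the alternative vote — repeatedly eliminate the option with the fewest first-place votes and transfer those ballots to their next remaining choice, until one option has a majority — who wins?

Round 1: Diego 40, Aisha 29, Amara 22, Yuki 11, Sven 17. Eliminate Yuki.
Round 2: Diego 40, Aisha 40, Amara 22, Sven 17. Eliminate Sven.
Round 3: Diego 44, Aisha 53, Amara 22. Eliminate Amara.
Round 4: Diego 44, Aisha 75. Aisha has a majority.

Aisha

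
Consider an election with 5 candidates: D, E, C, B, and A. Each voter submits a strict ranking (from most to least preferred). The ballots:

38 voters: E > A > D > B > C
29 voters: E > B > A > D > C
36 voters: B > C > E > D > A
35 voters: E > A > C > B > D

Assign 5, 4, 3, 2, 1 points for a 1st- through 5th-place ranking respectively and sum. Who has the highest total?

D: 38·3 + 29·2 + 36·2 + 35·1 = 279
E: 38·5 + 29·5 + 36·3 + 35·5 = 618
C: 38·1 + 29·1 + 36·4 + 35·3 = 316
B: 38·2 + 29·4 + 36·5 + 35·2 = 442
A: 38·4 + 29·3 + 36·1 + 35·4 = 415
E has the highest Borda score (618).

E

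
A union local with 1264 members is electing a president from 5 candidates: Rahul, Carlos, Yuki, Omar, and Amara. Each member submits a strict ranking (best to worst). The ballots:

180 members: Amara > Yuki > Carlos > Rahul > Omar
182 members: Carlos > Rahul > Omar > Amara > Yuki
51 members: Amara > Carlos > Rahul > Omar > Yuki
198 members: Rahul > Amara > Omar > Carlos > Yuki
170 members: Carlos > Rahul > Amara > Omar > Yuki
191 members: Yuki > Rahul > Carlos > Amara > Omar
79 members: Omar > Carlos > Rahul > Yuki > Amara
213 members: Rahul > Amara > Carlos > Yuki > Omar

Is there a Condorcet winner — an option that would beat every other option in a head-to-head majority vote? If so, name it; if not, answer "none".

Checking pairwise contests:
Carlos beats Rahul 662–602.
Amara beats Carlos 642–622.
Rahul beats Yuki 893–371.
Rahul beats Omar 1185–79.
Rahul beats Amara 1033–231.
Every option loses at least one head-to-head, so there is no Condorcet winner.

none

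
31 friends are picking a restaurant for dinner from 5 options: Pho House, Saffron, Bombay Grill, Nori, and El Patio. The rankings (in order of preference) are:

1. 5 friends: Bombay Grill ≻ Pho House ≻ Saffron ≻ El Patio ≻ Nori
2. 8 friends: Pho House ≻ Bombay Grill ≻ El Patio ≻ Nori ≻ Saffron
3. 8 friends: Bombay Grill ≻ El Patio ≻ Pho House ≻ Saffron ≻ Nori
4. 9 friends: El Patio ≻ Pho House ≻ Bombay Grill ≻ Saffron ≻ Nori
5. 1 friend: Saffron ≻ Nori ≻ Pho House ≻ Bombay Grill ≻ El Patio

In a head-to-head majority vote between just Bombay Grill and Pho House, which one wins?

Voters preferring Bombay Grill to Pho House: 13; preferring Pho House to Bombay Grill: 18.
Pho House wins the head-to-head.

Pho House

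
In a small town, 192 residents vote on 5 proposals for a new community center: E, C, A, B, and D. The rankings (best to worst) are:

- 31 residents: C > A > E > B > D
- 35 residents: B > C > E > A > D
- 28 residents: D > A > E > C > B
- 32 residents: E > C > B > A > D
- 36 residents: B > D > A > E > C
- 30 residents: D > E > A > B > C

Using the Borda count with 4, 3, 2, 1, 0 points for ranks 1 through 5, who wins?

E

E: 31·2 + 35·2 + 28·2 + 32·4 + 36·1 + 30·3 = 442
C: 31·4 + 35·3 + 28·1 + 32·3 + 36·0 + 30·0 = 353
A: 31·3 + 35·1 + 28·3 + 32·1 + 36·2 + 30·2 = 376
B: 31·1 + 35·4 + 28·0 + 32·2 + 36·4 + 30·1 = 409
D: 31·0 + 35·0 + 28·4 + 32·0 + 36·3 + 30·4 = 340
E has the highest Borda score (442).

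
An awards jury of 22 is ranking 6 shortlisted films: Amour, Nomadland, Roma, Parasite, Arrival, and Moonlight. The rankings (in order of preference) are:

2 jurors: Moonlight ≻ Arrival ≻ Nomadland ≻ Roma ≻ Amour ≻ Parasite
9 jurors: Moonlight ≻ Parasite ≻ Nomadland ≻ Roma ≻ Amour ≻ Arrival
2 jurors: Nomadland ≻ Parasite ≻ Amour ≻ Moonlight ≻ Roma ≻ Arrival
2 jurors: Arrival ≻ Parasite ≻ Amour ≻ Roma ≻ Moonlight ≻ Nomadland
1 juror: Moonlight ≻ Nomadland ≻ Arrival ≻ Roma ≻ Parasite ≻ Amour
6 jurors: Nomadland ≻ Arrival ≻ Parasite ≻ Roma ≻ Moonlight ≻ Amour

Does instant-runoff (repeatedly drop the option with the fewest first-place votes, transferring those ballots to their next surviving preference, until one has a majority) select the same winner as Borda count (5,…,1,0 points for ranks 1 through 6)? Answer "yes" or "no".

no

Instant-runoff — R1 Amour 0, Nomadland 8, Roma 0, Parasite 0, Arrival 2, Moonlight 12 (Moonlight winner). Winner: Moonlight.
Borda — scores: Amour 23, Nomadland 77, Roma 42, Parasite 71, Arrival 45, Moonlight 72. Winner: Nomadland.
The two methods disagree.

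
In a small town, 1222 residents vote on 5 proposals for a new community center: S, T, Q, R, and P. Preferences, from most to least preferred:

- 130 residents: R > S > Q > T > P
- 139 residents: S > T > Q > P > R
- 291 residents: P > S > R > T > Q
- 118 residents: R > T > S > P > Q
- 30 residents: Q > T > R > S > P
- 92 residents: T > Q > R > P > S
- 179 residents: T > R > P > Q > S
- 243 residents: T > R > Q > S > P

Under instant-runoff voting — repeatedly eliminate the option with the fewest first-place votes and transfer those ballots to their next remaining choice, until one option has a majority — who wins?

Round 1: S 139, T 514, Q 30, R 248, P 291. Eliminate Q.
Round 2: S 139, T 544, R 248, P 291. Eliminate S.
Round 3: T 683, R 248, P 291. T has a majority.

T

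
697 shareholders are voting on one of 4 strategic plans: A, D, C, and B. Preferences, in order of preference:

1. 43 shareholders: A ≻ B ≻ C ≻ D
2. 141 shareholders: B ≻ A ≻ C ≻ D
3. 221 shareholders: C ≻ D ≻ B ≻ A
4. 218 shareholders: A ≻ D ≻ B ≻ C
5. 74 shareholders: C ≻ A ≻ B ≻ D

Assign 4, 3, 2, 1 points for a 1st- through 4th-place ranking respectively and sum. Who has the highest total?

A: 43·4 + 141·3 + 221·1 + 218·4 + 74·3 = 1910
D: 43·1 + 141·1 + 221·3 + 218·3 + 74·1 = 1575
C: 43·2 + 141·2 + 221·4 + 218·1 + 74·4 = 1766
B: 43·3 + 141·4 + 221·2 + 218·2 + 74·2 = 1719
A has the highest Borda score (1910).

A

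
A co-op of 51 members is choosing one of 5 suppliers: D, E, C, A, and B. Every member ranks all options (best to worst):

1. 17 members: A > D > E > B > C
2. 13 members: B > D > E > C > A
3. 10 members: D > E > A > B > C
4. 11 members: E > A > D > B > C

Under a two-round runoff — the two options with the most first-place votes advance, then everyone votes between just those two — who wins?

Round 1 first-place votes: D 10, E 11, C 0, A 17, B 13.
A and B advance.
Runoff: A is preferred to B by 38 voters; B by 13.
A wins the runoff.

A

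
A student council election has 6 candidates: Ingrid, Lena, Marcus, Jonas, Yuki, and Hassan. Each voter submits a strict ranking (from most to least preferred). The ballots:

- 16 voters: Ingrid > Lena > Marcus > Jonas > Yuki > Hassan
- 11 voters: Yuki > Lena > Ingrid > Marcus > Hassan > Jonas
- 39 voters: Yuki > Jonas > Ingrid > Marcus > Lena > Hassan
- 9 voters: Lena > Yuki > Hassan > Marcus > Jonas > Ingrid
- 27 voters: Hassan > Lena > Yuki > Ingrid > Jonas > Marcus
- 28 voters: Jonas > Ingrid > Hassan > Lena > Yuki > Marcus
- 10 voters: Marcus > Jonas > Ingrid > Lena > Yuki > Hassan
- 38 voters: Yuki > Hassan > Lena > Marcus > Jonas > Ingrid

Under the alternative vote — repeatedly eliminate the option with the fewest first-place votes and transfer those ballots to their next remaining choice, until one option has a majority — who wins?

Yuki

Round 1: Ingrid 16, Lena 9, Marcus 10, Jonas 28, Yuki 88, Hassan 27. Eliminate Lena.
Round 2: Ingrid 16, Marcus 10, Jonas 28, Yuki 97, Hassan 27. Yuki has a majority.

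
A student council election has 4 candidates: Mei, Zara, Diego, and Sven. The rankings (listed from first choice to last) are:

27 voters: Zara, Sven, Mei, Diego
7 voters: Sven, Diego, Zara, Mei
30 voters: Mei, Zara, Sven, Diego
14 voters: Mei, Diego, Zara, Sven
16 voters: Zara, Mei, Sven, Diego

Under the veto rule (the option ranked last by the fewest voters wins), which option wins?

Zara

Last-place votes: Mei 7, Zara 0, Diego 73, Sven 14.
Zara is ranked last by the fewest voters, so Zara wins.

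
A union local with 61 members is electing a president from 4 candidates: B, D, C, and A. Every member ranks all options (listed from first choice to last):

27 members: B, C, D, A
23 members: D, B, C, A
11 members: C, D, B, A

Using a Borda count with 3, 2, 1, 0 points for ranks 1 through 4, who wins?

B: 27·3 + 23·2 + 11·1 = 138
D: 27·1 + 23·3 + 11·2 = 118
C: 27·2 + 23·1 + 11·3 = 110
A: 27·0 + 23·0 + 11·0 = 0
B has the highest Borda score (138).

B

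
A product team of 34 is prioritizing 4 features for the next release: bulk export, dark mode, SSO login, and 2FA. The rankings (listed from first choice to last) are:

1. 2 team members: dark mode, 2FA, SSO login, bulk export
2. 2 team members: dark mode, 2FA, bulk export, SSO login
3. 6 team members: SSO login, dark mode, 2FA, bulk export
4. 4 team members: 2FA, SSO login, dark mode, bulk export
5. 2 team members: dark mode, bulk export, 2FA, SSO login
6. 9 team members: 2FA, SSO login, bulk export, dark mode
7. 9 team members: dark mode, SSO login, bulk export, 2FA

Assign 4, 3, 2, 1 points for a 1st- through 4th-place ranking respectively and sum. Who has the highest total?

SSO login

bulk export: 2·1 + 2·2 + 6·1 + 4·1 + 2·3 + 9·2 + 9·2 = 58
dark mode: 2·4 + 2·4 + 6·3 + 4·2 + 2·4 + 9·1 + 9·4 = 95
SSO login: 2·2 + 2·1 + 6·4 + 4·3 + 2·1 + 9·3 + 9·3 = 98
2FA: 2·3 + 2·3 + 6·2 + 4·4 + 2·2 + 9·4 + 9·1 = 89
SSO login has the highest Borda score (98).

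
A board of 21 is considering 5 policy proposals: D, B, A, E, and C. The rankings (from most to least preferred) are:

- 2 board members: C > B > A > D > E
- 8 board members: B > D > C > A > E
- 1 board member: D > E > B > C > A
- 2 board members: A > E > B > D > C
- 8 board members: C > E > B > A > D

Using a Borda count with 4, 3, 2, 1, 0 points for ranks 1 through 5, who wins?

D: 2·1 + 8·3 + 1·4 + 2·1 + 8·0 = 32
B: 2·3 + 8·4 + 1·2 + 2·2 + 8·2 = 60
A: 2·2 + 8·1 + 1·0 + 2·4 + 8·1 = 28
E: 2·0 + 8·0 + 1·3 + 2·3 + 8·3 = 33
C: 2·4 + 8·2 + 1·1 + 2·0 + 8·4 = 57
B has the highest Borda score (60).

B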